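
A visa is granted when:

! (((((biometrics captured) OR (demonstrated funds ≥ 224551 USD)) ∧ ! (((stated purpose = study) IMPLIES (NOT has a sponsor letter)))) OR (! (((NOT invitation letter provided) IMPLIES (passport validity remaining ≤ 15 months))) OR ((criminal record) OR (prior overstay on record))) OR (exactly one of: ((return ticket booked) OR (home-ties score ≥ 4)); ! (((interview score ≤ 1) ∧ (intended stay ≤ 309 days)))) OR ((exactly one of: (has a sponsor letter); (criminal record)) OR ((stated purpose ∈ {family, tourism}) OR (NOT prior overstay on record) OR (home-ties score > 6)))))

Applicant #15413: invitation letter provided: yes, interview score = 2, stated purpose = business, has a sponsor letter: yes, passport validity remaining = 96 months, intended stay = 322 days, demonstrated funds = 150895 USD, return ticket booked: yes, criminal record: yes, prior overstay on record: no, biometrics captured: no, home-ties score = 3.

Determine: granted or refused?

Atomic conditions:
  biometrics captured: no → false
  demonstrated funds ≥ 224551 USD: 150895 ≥ 224551 is false
  stated purpose = study: business == study is false
  NOT has a sponsor letter: yes → false
  NOT invitation letter provided: yes → false
  passport validity remaining ≤ 15 months: 96 ≤ 15 is false
  criminal record: yes → true
  prior overstay on record: no → false
  return ticket booked: yes → true
  home-ties score ≥ 4: 3 ≥ 4 is false
  interview score ≤ 1: 2 ≤ 1 is false
  intended stay ≤ 309 days: 322 ≤ 309 is false
  has a sponsor letter: yes → true
  stated purpose ∈ {family, tourism}: business is not in the set → false
  NOT prior overstay on record: no → true
  home-ties score > 6: 3 > 6 is false
Combine:
[1.1.1] false OR false = false
[1.1.2.1] false → false (antecedent false ⇒ implication holds) = true
[1.1.2] NOT true = false
[1.1] false AND false = false
[1.2.1.1] false → false (antecedent false ⇒ implication holds) = true
[1.2.1] NOT true = false
[1.2.2] true OR false = true
[1.2] false OR true = true
[1.3.1] true OR false = true
[1.3.2.1] false AND false = false
[1.3.2] NOT false = true
[1.3] exactly-one(true, true) = false
[1.4.1] exactly-one(true, true) = false
[1.4.2] false OR true OR false = true
[1.4] false OR true = true
[1] false OR true OR false OR true = true
[root] NOT true = false
Overall: false → refused

Refused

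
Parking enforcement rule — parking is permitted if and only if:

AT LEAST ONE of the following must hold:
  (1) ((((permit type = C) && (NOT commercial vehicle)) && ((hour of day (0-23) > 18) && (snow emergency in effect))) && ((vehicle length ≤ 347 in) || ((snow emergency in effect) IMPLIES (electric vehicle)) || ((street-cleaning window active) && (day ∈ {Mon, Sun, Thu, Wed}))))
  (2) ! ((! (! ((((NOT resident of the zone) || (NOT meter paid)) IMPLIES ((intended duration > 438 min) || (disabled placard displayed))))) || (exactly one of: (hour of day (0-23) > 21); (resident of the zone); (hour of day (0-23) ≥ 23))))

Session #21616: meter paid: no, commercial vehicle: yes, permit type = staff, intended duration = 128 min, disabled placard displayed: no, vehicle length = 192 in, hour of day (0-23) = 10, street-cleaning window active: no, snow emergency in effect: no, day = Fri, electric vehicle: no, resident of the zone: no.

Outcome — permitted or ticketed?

Atomic conditions:
  permit type = C: staff == C is false
  NOT commercial vehicle: yes → false
  hour of day (0-23) > 18: 10 > 18 is false
  snow emergency in effect: no → false
  vehicle length ≤ 347 in: 192 ≤ 347 is true
  electric vehicle: no → false
  street-cleaning window active: no → false
  day ∈ {Mon, Sun, Thu, Wed}: Fri is not in the set → false
  NOT resident of the zone: no → true
  NOT meter paid: no → true
  intended duration > 438 min: 128 > 438 is false
  disabled placard displayed: no → false
  hour of day (0-23) > 21: 10 > 21 is false
  resident of the zone: no → false
  hour of day (0-23) ≥ 23: 10 ≥ 23 is false
Combine:
[1.1.1] false AND false = false
[1.1.2] false AND false = false
[1.1] false AND false = false
[1.2.2] false → false (antecedent false ⇒ implication holds) = true
[1.2.3] false AND false = false
[1.2] true OR true OR false = true
[1] false AND true = false
[2.1.1.1.1.1] true OR true = true
[2.1.1.1.1.2] false OR false = false
[2.1.1.1.1] true → false = false
[2.1.1.1] NOT false = true
[2.1.1] NOT true = false
[2.1.2] exactly-one(false, false, false) = false
[2.1] false OR false = false
[2] NOT false = true
[root] false OR true = true
Overall: true → permitted

Permitted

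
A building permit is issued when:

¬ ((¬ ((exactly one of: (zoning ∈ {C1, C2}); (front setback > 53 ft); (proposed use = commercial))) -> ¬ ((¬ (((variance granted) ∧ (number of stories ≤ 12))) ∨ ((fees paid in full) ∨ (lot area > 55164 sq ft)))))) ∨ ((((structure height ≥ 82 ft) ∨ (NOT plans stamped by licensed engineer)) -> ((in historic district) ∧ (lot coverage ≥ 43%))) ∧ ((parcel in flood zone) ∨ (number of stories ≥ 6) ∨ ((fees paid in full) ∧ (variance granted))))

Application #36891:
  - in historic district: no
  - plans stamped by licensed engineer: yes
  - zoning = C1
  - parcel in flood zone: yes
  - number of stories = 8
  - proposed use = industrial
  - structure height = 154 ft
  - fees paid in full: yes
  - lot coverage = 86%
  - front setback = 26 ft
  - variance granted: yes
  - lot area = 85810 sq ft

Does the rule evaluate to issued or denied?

Denied

Atomic conditions:
  zoning ∈ {C1, C2}: C1 is in the set → true
  front setback > 53 ft: 26 > 53 is false
  proposed use = commercial: industrial == commercial is false
  variance granted: yes → true
  number of stories ≤ 12: 8 ≤ 12 is true
  fees paid in full: yes → true
  lot area > 55164 sq ft: 85810 > 55164 is true
  structure height ≥ 82 ft: 154 ≥ 82 is true
  NOT plans stamped by licensed engineer: yes → false
  in historic district: no → false
  lot coverage ≥ 43%: 86 ≥ 43 is true
  parcel in flood zone: yes → true
  number of stories ≥ 6: 8 ≥ 6 is true
Combine:
[1.1.1.1] exactly-one(true, false, false) = true
[1.1.1] NOT true = false
[1.1.2.1.1.1] true AND true = true
[1.1.2.1.1] NOT true = false
[1.1.2.1.2] true OR true = true
[1.1.2.1] false OR true = true
[1.1.2] NOT true = false
[1.1] false → false (antecedent false ⇒ implication holds) = true
[1] NOT true = false
[2.1.1] true OR false = true
[2.1.2] false AND true = false
[2.1] true → false = false
[2.2.3] true AND true = true
[2.2] true OR true OR true = true
[2] false AND true = false
[root] false OR false = false
Overall: false → denied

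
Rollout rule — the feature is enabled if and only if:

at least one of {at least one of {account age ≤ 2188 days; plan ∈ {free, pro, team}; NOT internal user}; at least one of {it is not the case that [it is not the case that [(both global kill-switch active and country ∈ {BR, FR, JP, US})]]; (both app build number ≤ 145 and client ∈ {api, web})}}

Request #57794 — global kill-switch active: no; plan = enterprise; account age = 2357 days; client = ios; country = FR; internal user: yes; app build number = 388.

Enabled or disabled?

Disabled

Atomic conditions:
  account age ≤ 2188 days: 2357 ≤ 2188 is false
  plan ∈ {free, pro, team}: enterprise is not in the set → false
  NOT internal user: yes → false
  global kill-switch active: no → false
  country ∈ {BR, FR, JP, US}: FR is in the set → true
  app build number ≤ 145: 388 ≤ 145 is false
  client ∈ {api, web}: ios is not in the set → false
Combine:
[1] false OR false OR false = false
[2.1.1.1] false AND true = false
[2.1.1] NOT false = true
[2.1] NOT true = false
[2.2] false AND false = false
[2] false OR false = false
[root] false OR false = false
Overall: false → disabled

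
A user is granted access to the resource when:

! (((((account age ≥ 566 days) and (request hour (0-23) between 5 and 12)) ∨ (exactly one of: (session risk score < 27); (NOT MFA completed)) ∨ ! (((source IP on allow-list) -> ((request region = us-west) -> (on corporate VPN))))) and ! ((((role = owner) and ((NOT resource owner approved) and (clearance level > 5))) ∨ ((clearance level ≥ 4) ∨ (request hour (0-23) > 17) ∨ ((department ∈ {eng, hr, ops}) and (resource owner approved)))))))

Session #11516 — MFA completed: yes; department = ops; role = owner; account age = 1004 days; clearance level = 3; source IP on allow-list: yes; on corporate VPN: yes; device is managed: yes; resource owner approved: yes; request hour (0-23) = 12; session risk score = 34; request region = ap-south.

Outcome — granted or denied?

Atomic conditions:
  account age ≥ 566 days: 1004 ≥ 566 is true
  request hour (0-23) between 5 and 12: 12 in [5, 12] is true
  session risk score < 27: 34 < 27 is false
  NOT MFA completed: yes → false
  source IP on allow-list: yes → true
  request region = us-west: ap-south == us-west is false
  on corporate VPN: yes → true
  role = owner: owner == owner is true
  NOT resource owner approved: yes → false
  clearance level > 5: 3 > 5 is false
  clearance level ≥ 4: 3 ≥ 4 is false
  request hour (0-23) > 17: 12 > 17 is false
  department ∈ {eng, hr, ops}: ops is in the set → true
  resource owner approved: yes → true
Combine:
[1.1.1] true AND true = true
[1.1.2] exactly-one(false, false) = false
[1.1.3.1.2] false → true (antecedent false ⇒ implication holds) = true
[1.1.3.1] true → true = true
[1.1.3] NOT true = false
[1.1] true OR false OR false = true
[1.2.1.1.2] false AND false = false
[1.2.1.1] true AND false = false
[1.2.1.2.3] true AND true = true
[1.2.1.2] false OR false OR true = true
[1.2.1] false OR true = true
[1.2] NOT true = false
[1] true AND false = false
[root] NOT false = true
Overall: true → granted

Granted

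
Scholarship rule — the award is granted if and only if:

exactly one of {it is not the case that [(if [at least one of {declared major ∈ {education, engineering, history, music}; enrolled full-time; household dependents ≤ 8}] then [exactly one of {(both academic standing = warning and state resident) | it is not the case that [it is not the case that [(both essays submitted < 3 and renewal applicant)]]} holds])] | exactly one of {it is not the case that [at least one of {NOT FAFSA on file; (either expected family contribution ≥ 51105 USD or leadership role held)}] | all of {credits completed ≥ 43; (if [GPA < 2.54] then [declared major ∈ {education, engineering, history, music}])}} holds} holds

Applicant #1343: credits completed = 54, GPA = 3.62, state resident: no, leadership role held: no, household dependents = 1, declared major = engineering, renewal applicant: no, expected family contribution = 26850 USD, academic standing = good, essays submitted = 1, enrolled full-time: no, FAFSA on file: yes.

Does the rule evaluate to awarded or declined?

Awarded

Atomic conditions:
  declared major ∈ {education, engineering, history, music}: engineering is in the set → true
  enrolled full-time: no → false
  household dependents ≤ 8: 1 ≤ 8 is true
  academic standing = warning: good == warning is false
  state resident: no → false
  essays submitted < 3: 1 < 3 is true
  renewal applicant: no → false
  NOT FAFSA on file: yes → false
  expected family contribution ≥ 51105 USD: 26850 ≥ 51105 is false
  leadership role held: no → false
  credits completed ≥ 43: 54 ≥ 43 is true
  GPA < 2.54: 3.62 < 2.54 is false
Combine:
[1.1.1] true OR false OR true = true
[1.1.2.1] false AND false = false
[1.1.2.2.1.1] true AND false = false
[1.1.2.2.1] NOT false = true
[1.1.2.2] NOT true = false
[1.1.2] exactly-one(false, false) = false
[1.1] true → false = false
[1] NOT false = true
[2.1.1.2] false OR false = false
[2.1.1] false OR false = false
[2.1] NOT false = true
[2.2.2] false → true (antecedent false ⇒ implication holds) = true
[2.2] true AND true = true
[2] exactly-one(true, true) = false
[root] exactly-one(true, false) = true
Overall: true → awarded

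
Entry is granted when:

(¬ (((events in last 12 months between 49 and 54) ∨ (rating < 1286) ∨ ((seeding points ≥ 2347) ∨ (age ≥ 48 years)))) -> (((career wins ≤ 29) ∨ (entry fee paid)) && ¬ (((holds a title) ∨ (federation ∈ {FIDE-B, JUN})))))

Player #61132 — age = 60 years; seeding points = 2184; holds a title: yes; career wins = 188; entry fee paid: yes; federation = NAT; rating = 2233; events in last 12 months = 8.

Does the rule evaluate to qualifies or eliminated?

Atomic conditions:
  events in last 12 months between 49 and 54: 8 in [49, 54] is false
  rating < 1286: 2233 < 1286 is false
  seeding points ≥ 2347: 2184 ≥ 2347 is false
  age ≥ 48 years: 60 ≥ 48 is true
  career wins ≤ 29: 188 ≤ 29 is false
  entry fee paid: yes → true
  holds a title: yes → true
  federation ∈ {FIDE-B, JUN}: NAT is not in the set → false
Combine:
[1.1.3] false OR true = true
[1.1] false OR false OR true = true
[1] NOT true = false
[2.1] false OR true = true
[2.2.1] true OR false = true
[2.2] NOT true = false
[2] true AND false = false
[root] false → false (antecedent false ⇒ implication holds) = true
Overall: true → qualifies

Qualifies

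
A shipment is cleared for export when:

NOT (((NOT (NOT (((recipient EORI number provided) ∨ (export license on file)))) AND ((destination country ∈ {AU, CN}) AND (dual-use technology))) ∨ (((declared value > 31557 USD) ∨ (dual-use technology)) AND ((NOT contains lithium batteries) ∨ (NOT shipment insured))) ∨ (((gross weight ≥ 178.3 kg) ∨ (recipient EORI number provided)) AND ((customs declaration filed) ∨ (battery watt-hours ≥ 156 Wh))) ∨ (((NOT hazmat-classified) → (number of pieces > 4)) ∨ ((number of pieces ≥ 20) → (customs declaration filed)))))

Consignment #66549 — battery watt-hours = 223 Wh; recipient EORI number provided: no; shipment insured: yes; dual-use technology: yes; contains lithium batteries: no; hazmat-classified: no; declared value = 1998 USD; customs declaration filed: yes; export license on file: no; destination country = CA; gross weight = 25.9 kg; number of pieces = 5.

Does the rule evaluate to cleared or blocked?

Atomic conditions:
  recipient EORI number provided: no → false
  export license on file: no → false
  destination country ∈ {AU, CN}: CA is not in the set → false
  dual-use technology: yes → true
  declared value > 31557 USD: 1998 > 31557 is false
  NOT contains lithium batteries: no → true
  NOT shipment insured: yes → false
  gross weight ≥ 178.3 kg: 25.9 ≥ 178.3 is false
  customs declaration filed: yes → true
  battery watt-hours ≥ 156 Wh: 223 ≥ 156 is true
  NOT hazmat-classified: no → true
  number of pieces > 4: 5 > 4 is true
  number of pieces ≥ 20: 5 ≥ 20 is false
Combine:
[1.1.1.1.1] false OR false = false
[1.1.1.1] NOT false = true
[1.1.1] NOT true = false
[1.1.2] false AND true = false
[1.1] false AND false = false
[1.2.1] false OR true = true
[1.2.2] true OR false = true
[1.2] true AND true = true
[1.3.1] false OR false = false
[1.3.2] true OR true = true
[1.3] false AND true = false
[1.4.1] true → true = true
[1.4.2] false → true (antecedent false ⇒ implication holds) = true
[1.4] true OR true = true
[1] false OR true OR false OR true = true
[root] NOT true = false
Overall: false → blocked

Blocked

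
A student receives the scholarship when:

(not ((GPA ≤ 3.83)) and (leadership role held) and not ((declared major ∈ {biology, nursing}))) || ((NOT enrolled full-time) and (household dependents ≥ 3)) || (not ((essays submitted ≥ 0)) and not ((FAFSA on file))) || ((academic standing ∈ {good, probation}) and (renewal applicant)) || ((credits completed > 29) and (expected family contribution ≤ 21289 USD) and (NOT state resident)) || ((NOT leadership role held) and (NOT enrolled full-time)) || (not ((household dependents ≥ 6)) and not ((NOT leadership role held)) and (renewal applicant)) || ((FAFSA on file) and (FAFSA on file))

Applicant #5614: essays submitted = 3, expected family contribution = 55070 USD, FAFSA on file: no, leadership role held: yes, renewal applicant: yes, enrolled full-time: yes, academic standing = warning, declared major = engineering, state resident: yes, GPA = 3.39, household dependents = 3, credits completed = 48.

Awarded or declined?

Awarded

Atomic conditions:
  GPA ≤ 3.83: 3.39 ≤ 3.83 is true
  leadership role held: yes → true
  declared major ∈ {biology, nursing}: engineering is not in the set → false
  NOT enrolled full-time: yes → false
  household dependents ≥ 3: 3 ≥ 3 is true
  essays submitted ≥ 0: 3 ≥ 0 is true
  FAFSA on file: no → false
  academic standing ∈ {good, probation}: warning is not in the set → false
  renewal applicant: yes → true
  credits completed > 29: 48 > 29 is true
  expected family contribution ≤ 21289 USD: 55070 ≤ 21289 is false
  NOT state resident: yes → false
  NOT leadership role held: yes → false
  household dependents ≥ 6: 3 ≥ 6 is false
Combine:
[1.1] NOT true = false
[1.3] NOT false = true
[1] false AND true AND true = false
[2] false AND true = false
[3.1] NOT true = false
[3.2] NOT false = true
[3] false AND true = false
[4] false AND true = false
[5] true AND false AND false = false
[6] false AND false = false
[7.1] NOT false = true
[7.2] NOT false = true
[7] true AND true AND true = true
[8] false AND false = false
[root] false OR false OR false OR false OR false OR false OR true OR false = true
Overall: true → awarded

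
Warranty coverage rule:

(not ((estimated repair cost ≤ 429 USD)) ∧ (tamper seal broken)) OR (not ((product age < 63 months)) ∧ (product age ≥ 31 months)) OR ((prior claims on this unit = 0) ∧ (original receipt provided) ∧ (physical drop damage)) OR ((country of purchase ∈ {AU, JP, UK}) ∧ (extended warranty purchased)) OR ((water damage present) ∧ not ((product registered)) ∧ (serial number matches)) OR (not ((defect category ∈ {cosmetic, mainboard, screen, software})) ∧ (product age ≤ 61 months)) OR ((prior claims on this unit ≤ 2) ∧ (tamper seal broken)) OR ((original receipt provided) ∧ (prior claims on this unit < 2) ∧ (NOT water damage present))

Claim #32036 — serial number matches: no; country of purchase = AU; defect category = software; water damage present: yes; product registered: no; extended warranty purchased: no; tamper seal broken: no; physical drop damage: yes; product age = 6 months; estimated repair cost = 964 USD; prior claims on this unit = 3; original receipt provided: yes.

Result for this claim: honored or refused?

Refused

Atomic conditions:
  estimated repair cost ≤ 429 USD: 964 ≤ 429 is false
  tamper seal broken: no → false
  product age < 63 months: 6 < 63 is true
  product age ≥ 31 months: 6 ≥ 31 is false
  prior claims on this unit = 0: 3 == 0 is false
  original receipt provided: yes → true
  physical drop damage: yes → true
  country of purchase ∈ {AU, JP, UK}: AU is in the set → true
  extended warranty purchased: no → false
  water damage present: yes → true
  product registered: no → false
  serial number matches: no → false
  defect category ∈ {cosmetic, mainboard, screen, software}: software is in the set → true
  product age ≤ 61 months: 6 ≤ 61 is true
  prior claims on this unit ≤ 2: 3 ≤ 2 is false
  prior claims on this unit < 2: 3 < 2 is false
  NOT water damage present: yes → false
Combine:
[1.1] NOT false = true
[1] true AND false = false
[2.1] NOT true = false
[2] false AND false = false
[3] false AND true AND true = false
[4] true AND false = false
[5.2] NOT false = true
[5] true AND true AND false = false
[6.1] NOT true = false
[6] false AND true = false
[7] false AND false = false
[8] true AND false AND false = false
[root] false OR false OR false OR false OR false OR false OR false OR false = false
Overall: false → refused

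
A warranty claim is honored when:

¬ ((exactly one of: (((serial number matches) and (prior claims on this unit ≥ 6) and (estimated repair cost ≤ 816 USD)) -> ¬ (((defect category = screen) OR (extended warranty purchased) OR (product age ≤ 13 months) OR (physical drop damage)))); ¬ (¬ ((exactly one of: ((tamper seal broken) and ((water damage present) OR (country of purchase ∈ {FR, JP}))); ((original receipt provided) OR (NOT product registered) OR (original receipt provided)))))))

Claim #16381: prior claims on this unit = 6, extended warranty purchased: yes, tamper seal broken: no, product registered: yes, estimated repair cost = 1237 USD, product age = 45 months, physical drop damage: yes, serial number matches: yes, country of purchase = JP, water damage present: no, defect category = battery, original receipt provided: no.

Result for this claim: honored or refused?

Atomic conditions:
  serial number matches: yes → true
  prior claims on this unit ≥ 6: 6 ≥ 6 is true
  estimated repair cost ≤ 816 USD: 1237 ≤ 816 is false
  defect category = screen: battery == screen is false
  extended warranty purchased: yes → true
  product age ≤ 13 months: 45 ≤ 13 is false
  physical drop damage: yes → true
  tamper seal broken: no → false
  water damage present: no → false
  country of purchase ∈ {FR, JP}: JP is in the set → true
  original receipt provided: no → false
  NOT product registered: yes → false
Combine:
[1.1.1] true AND true AND false = false
[1.1.2.1] false OR true OR false OR true = true
[1.1.2] NOT true = false
[1.1] false → false (antecedent false ⇒ implication holds) = true
[1.2.1.1.1.2] false OR true = true
[1.2.1.1.1] false AND true = false
[1.2.1.1.2] false OR false OR false = false
[1.2.1.1] exactly-one(false, false) = false
[1.2.1] NOT false = true
[1.2] NOT true = false
[1] exactly-one(true, false) = true
[root] NOT true = false
Overall: false → refused

Refused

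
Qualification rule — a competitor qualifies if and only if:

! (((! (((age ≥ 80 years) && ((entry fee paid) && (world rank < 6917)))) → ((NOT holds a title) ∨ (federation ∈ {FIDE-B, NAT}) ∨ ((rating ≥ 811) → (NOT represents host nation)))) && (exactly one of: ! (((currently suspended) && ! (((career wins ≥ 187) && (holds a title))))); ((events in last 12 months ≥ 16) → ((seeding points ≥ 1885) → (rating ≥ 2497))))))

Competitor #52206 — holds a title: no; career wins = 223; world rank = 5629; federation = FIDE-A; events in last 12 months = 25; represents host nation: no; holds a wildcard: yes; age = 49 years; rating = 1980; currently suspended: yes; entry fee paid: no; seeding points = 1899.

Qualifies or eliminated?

Qualifies

Atomic conditions:
  age ≥ 80 years: 49 ≥ 80 is false
  entry fee paid: no → false
  world rank < 6917: 5629 < 6917 is true
  NOT holds a title: no → true
  federation ∈ {FIDE-B, NAT}: FIDE-A is not in the set → false
  rating ≥ 811: 1980 ≥ 811 is true
  NOT represents host nation: no → true
  currently suspended: yes → true
  career wins ≥ 187: 223 ≥ 187 is true
  holds a title: no → false
  events in last 12 months ≥ 16: 25 ≥ 16 is true
  seeding points ≥ 1885: 1899 ≥ 1885 is true
  rating ≥ 2497: 1980 ≥ 2497 is false
Combine:
[1.1.1.1.2] false AND true = false
[1.1.1.1] false AND false = false
[1.1.1] NOT false = true
[1.1.2.3] true → true = true
[1.1.2] true OR false OR true = true
[1.1] true → true = true
[1.2.1.1.2.1] true AND false = false
[1.2.1.1.2] NOT false = true
[1.2.1.1] true AND true = true
[1.2.1] NOT true = false
[1.2.2.2] true → false = false
[1.2.2] true → false = false
[1.2] exactly-one(false, false) = false
[1] true AND false = false
[root] NOT false = true
Overall: true → qualifies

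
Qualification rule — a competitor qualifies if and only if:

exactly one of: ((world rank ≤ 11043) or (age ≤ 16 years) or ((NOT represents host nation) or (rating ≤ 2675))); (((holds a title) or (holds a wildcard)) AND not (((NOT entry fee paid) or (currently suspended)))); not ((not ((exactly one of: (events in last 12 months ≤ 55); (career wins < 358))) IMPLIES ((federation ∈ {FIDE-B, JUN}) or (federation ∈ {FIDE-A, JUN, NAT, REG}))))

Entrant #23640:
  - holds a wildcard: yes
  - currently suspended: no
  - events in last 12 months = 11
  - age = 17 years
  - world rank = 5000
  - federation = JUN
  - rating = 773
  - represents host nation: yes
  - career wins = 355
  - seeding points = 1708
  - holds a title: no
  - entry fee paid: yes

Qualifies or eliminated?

Atomic conditions:
  world rank ≤ 11043: 5000 ≤ 11043 is true
  age ≤ 16 years: 17 ≤ 16 is false
  NOT represents host nation: yes → false
  rating ≤ 2675: 773 ≤ 2675 is true
  holds a title: no → false
  holds a wildcard: yes → true
  NOT entry fee paid: yes → false
  currently suspended: no → false
  events in last 12 months ≤ 55: 11 ≤ 55 is true
  career wins < 358: 355 < 358 is true
  federation ∈ {FIDE-B, JUN}: JUN is in the set → true
  federation ∈ {FIDE-A, JUN, NAT, REG}: JUN is in the set → true
Combine:
[1.3] false OR true = true
[1] true OR false OR true = true
[2.1] false OR true = true
[2.2.1] false OR false = false
[2.2] NOT false = true
[2] true AND true = true
[3.1.1.1] exactly-one(true, true) = false
[3.1.1] NOT false = true
[3.1.2] true OR true = true
[3.1] true → true = true
[3] NOT true = false
[root] exactly-one(true, true, false) = false
Overall: false → eliminated

Eliminated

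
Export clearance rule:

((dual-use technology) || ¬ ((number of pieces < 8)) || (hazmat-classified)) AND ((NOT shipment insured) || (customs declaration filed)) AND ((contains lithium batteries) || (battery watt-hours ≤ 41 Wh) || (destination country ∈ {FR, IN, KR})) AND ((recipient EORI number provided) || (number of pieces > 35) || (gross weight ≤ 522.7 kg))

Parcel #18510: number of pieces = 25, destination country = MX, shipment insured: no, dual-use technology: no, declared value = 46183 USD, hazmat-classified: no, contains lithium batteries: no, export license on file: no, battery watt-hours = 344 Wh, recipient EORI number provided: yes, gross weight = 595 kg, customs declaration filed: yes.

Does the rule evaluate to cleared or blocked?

Atomic conditions:
  dual-use technology: no → false
  number of pieces < 8: 25 < 8 is false
  hazmat-classified: no → false
  NOT shipment insured: no → true
  customs declaration filed: yes → true
  contains lithium batteries: no → false
  battery watt-hours ≤ 41 Wh: 344 ≤ 41 is false
  destination country ∈ {FR, IN, KR}: MX is not in the set → false
  recipient EORI number provided: yes → true
  number of pieces > 35: 25 > 35 is false
  gross weight ≤ 522.7 kg: 595 ≤ 522.7 is false
Combine:
[1.2] NOT false = true
[1] false OR true OR false = true
[2] true OR true = true
[3] false OR false OR false = false
[4] true OR false OR false = true
[root] true AND true AND false AND true = false
Overall: false → blocked

Blocked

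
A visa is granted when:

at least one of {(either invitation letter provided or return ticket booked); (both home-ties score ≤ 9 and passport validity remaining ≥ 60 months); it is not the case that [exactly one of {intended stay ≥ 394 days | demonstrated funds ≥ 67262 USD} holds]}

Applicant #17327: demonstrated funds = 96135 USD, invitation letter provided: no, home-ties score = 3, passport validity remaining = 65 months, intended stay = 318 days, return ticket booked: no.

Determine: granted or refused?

Granted

Atomic conditions:
  invitation letter provided: no → false
  return ticket booked: no → false
  home-ties score ≤ 9: 3 ≤ 9 is true
  passport validity remaining ≥ 60 months: 65 ≥ 60 is true
  intended stay ≥ 394 days: 318 ≥ 394 is false
  demonstrated funds ≥ 67262 USD: 96135 ≥ 67262 is true
Combine:
[1] false OR false = false
[2] true AND true = true
[3.1] exactly-one(false, true) = true
[3] NOT true = false
[root] false OR true OR false = true
Overall: true → granted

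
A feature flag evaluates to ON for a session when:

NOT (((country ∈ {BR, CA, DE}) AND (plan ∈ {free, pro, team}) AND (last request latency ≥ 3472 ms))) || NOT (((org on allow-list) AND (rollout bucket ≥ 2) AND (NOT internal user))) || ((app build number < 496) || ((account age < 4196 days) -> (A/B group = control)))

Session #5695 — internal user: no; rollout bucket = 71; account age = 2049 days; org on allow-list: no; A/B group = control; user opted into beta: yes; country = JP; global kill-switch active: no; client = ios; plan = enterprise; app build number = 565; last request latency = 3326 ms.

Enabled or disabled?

Atomic conditions:
  country ∈ {BR, CA, DE}: JP is not in the set → false
  plan ∈ {free, pro, team}: enterprise is not in the set → false
  last request latency ≥ 3472 ms: 3326 ≥ 3472 is false
  org on allow-list: no → false
  rollout bucket ≥ 2: 71 ≥ 2 is true
  NOT internal user: no → true
  app build number < 496: 565 < 496 is false
  account age < 4196 days: 2049 < 4196 is true
  A/B group = control: control == control is true
Combine:
[1.1] false AND false AND false = false
[1] NOT false = true
[2.1] false AND true AND true = false
[2] NOT false = true
[3.2] true → true = true
[3] false OR true = true
[root] true OR true OR true = true
Overall: true → enabled

Enabled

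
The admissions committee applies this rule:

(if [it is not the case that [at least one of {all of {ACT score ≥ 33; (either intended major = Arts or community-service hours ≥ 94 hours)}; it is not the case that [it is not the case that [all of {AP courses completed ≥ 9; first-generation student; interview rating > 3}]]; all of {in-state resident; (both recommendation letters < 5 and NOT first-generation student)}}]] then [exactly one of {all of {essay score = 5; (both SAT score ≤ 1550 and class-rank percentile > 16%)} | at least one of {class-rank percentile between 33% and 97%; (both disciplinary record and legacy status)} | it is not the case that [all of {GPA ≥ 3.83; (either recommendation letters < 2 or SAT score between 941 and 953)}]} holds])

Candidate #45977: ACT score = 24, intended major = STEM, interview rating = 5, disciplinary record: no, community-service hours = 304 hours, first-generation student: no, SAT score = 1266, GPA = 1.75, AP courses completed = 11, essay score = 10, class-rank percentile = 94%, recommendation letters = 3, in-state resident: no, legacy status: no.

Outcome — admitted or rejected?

Rejected

Atomic conditions:
  ACT score ≥ 33: 24 ≥ 33 is false
  intended major = Arts: STEM == Arts is false
  community-service hours ≥ 94 hours: 304 ≥ 94 is true
  AP courses completed ≥ 9: 11 ≥ 9 is true
  first-generation student: no → false
  interview rating > 3: 5 > 3 is true
  in-state resident: no → false
  recommendation letters < 5: 3 < 5 is true
  NOT first-generation student: no → true
  essay score = 5: 10 == 5 is false
  SAT score ≤ 1550: 1266 ≤ 1550 is true
  class-rank percentile > 16%: 94 > 16 is true
  class-rank percentile between 33% and 97%: 94 in [33, 97] is true
  disciplinary record: no → false
  legacy status: no → false
  GPA ≥ 3.83: 1.75 ≥ 3.83 is false
  recommendation letters < 2: 3 < 2 is false
  SAT score between 941 and 953: 1266 in [941, 953] is false
Combine:
[1.1.1.2] false OR true = true
[1.1.1] false AND true = false
[1.1.2.1.1] true AND false AND true = false
[1.1.2.1] NOT false = true
[1.1.2] NOT true = false
[1.1.3.2] true AND true = true
[1.1.3] false AND true = false
[1.1] false OR false OR false = false
[1] NOT false = true
[2.1.2] true AND true = true
[2.1] false AND true = false
[2.2.2] false AND false = false
[2.2] true OR false = true
[2.3.1.2] false OR false = false
[2.3.1] false AND false = false
[2.3] NOT false = true
[2] exactly-one(false, true, true) = false
[root] true → false = false
Overall: false → rejected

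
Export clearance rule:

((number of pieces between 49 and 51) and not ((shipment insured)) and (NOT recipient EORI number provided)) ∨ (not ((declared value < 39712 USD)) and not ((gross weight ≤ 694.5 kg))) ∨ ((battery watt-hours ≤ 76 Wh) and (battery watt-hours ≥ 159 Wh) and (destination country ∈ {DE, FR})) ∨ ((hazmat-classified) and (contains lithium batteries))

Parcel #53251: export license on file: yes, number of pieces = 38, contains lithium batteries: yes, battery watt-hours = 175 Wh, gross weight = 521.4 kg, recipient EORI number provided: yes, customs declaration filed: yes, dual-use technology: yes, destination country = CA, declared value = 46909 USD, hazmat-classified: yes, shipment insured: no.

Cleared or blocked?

Atomic conditions:
  number of pieces between 49 and 51: 38 in [49, 51] is false
  shipment insured: no → false
  NOT recipient EORI number provided: yes → false
  declared value < 39712 USD: 46909 < 39712 is false
  gross weight ≤ 694.5 kg: 521.4 ≤ 694.5 is true
  battery watt-hours ≤ 76 Wh: 175 ≤ 76 is false
  battery watt-hours ≥ 159 Wh: 175 ≥ 159 is true
  destination country ∈ {DE, FR}: CA is not in the set → false
  hazmat-classified: yes → true
  contains lithium batteries: yes → true
Combine:
[1.2] NOT false = true
[1] false AND true AND false = false
[2.1] NOT false = true
[2.2] NOT true = false
[2] true AND false = false
[3] false AND true AND false = false
[4] true AND true = true
[root] false OR false OR false OR true = true
Overall: true → cleared

Cleared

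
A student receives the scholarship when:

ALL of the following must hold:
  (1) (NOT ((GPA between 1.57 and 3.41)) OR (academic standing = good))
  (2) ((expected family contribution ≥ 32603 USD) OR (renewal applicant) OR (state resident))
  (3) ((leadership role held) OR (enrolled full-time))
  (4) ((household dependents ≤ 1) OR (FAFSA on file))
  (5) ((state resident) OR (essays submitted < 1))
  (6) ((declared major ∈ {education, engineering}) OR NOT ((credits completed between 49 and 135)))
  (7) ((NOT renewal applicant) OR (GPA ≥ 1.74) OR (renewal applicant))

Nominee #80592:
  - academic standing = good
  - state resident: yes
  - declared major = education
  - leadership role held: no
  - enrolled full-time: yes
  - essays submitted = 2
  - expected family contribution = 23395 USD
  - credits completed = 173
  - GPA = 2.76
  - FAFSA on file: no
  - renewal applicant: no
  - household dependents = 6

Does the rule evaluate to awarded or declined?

Declined

Atomic conditions:
  GPA between 1.57 and 3.41: 2.76 in [1.57, 3.41] is true
  academic standing = good: good == good is true
  expected family contribution ≥ 32603 USD: 23395 ≥ 32603 is false
  renewal applicant: no → false
  state resident: yes → true
  leadership role held: no → false
  enrolled full-time: yes → true
  household dependents ≤ 1: 6 ≤ 1 is false
  FAFSA on file: no → false
  essays submitted < 1: 2 < 1 is false
  declared major ∈ {education, engineering}: education is in the set → true
  credits completed between 49 and 135: 173 in [49, 135] is false
  NOT renewal applicant: no → true
  GPA ≥ 1.74: 2.76 ≥ 1.74 is true
Combine:
[1.1] NOT true = false
[1] false OR true = true
[2] false OR false OR true = true
[3] false OR true = true
[4] false OR false = false
[5] true OR false = true
[6.2] NOT false = true
[6] true OR true = true
[7] true OR true OR false = true
[root] true AND true AND true AND false AND true AND true AND true = false
Overall: false → declined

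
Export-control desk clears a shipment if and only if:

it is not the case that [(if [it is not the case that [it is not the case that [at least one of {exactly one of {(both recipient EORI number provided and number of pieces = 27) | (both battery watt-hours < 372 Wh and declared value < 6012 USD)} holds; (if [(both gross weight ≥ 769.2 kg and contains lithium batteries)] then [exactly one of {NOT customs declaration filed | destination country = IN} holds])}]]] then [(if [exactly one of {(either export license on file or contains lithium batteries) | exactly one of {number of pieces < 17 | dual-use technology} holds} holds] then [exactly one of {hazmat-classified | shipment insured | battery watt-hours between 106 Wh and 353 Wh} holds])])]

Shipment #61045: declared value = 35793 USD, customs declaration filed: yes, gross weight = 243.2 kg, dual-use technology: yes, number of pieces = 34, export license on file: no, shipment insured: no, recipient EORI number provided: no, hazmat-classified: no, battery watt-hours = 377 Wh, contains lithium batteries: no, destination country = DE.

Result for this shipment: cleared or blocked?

Cleared

Atomic conditions:
  recipient EORI number provided: no → false
  number of pieces = 27: 34 == 27 is false
  battery watt-hours < 372 Wh: 377 < 372 is false
  declared value < 6012 USD: 35793 < 6012 is false
  gross weight ≥ 769.2 kg: 243.2 ≥ 769.2 is false
  contains lithium batteries: no → false
  NOT customs declaration filed: yes → false
  destination country = IN: DE == IN is false
  export license on file: no → false
  number of pieces < 17: 34 < 17 is false
  dual-use technology: yes → true
  hazmat-classified: no → false
  shipment insured: no → false
  battery watt-hours between 106 Wh and 353 Wh: 377 in [106, 353] is false
Combine:
[1.1.1.1.1.1] false AND false = false
[1.1.1.1.1.2] false AND false = false
[1.1.1.1.1] exactly-one(false, false) = false
[1.1.1.1.2.1] false AND false = false
[1.1.1.1.2.2] exactly-one(false, false) = false
[1.1.1.1.2] false → false (antecedent false ⇒ implication holds) = true
[1.1.1.1] false OR true = true
[1.1.1] NOT true = false
[1.1] NOT false = true
[1.2.1.1] false OR false = false
[1.2.1.2] exactly-one(false, true) = true
[1.2.1] exactly-one(false, true) = true
[1.2.2] exactly-one(false, false, false) = false
[1.2] true → false = false
[1] true → false = false
[root] NOT false = true
Overall: true → cleared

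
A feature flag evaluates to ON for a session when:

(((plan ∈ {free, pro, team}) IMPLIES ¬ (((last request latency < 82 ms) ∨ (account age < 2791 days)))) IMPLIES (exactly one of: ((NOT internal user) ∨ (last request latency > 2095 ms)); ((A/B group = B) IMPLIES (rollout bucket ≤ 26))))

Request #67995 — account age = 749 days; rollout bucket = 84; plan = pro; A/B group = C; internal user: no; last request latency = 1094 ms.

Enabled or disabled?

Enabled

Atomic conditions:
  plan ∈ {free, pro, team}: pro is in the set → true
  last request latency < 82 ms: 1094 < 82 is false
  account age < 2791 days: 749 < 2791 is true
  NOT internal user: no → true
  last request latency > 2095 ms: 1094 > 2095 is false
  A/B group = B: C == B is false
  rollout bucket ≤ 26: 84 ≤ 26 is false
Combine:
[1.2.1] false OR true = true
[1.2] NOT true = false
[1] true → false = false
[2.1] true OR false = true
[2.2] false → false (antecedent false ⇒ implication holds) = true
[2] exactly-one(true, true) = false
[root] false → false (antecedent false ⇒ implication holds) = true
Overall: true → enabled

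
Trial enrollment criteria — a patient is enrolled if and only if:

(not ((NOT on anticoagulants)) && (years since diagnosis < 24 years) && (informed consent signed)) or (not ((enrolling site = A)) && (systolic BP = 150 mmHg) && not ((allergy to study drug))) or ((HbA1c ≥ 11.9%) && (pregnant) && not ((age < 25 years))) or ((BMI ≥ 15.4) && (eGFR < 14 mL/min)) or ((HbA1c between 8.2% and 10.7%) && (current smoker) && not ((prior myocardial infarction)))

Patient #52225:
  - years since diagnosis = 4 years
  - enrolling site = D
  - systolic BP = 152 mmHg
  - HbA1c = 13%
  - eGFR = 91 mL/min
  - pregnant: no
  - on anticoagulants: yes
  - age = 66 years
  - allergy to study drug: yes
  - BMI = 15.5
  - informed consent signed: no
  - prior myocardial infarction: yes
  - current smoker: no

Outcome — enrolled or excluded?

Atomic conditions:
  NOT on anticoagulants: yes → false
  years since diagnosis < 24 years: 4 < 24 is true
  informed consent signed: no → false
  enrolling site = A: D == A is false
  systolic BP = 150 mmHg: 152 == 150 is false
  allergy to study drug: yes → true
  HbA1c ≥ 11.9%: 13 ≥ 11.9 is true
  pregnant: no → false
  age < 25 years: 66 < 25 is false
  BMI ≥ 15.4: 15.5 ≥ 15.4 is true
  eGFR < 14 mL/min: 91 < 14 is false
  HbA1c between 8.2% and 10.7%: 13 in [8.2, 10.7] is false
  current smoker: no → false
  prior myocardial infarction: yes → true
Combine:
[1.1] NOT false = true
[1] true AND true AND false = false
[2.1] NOT false = true
[2.3] NOT true = false
[2] true AND false AND false = false
[3.3] NOT false = true
[3] true AND false AND true = false
[4] true AND false = false
[5.3] NOT true = false
[5] false AND false AND false = false
[root] false OR false OR false OR false OR false = false
Overall: false → excluded

Excluded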